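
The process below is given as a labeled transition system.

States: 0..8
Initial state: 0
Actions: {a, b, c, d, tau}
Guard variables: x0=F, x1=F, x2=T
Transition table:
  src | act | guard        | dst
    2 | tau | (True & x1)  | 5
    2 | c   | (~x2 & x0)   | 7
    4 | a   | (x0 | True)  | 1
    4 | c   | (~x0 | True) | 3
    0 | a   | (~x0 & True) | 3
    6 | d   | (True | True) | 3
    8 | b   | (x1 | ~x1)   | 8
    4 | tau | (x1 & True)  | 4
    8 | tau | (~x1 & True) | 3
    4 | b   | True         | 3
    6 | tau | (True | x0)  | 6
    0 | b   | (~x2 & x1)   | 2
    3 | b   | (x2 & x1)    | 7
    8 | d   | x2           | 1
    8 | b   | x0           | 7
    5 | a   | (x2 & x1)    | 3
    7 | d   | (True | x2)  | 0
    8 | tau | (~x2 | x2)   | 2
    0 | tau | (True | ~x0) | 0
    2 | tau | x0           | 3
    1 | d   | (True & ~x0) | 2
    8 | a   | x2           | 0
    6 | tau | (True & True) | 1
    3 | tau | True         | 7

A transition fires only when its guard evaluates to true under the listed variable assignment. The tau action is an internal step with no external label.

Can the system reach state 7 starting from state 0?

Answer: REACHABLE

Analysis:
Guard filter leaves 16 enabled edge(s).
L0 = {0}
L1 = {3}  total {0,3}
L2 = {7}  total {0,3,7}
R = {0,3,7}
witness 7: a·tau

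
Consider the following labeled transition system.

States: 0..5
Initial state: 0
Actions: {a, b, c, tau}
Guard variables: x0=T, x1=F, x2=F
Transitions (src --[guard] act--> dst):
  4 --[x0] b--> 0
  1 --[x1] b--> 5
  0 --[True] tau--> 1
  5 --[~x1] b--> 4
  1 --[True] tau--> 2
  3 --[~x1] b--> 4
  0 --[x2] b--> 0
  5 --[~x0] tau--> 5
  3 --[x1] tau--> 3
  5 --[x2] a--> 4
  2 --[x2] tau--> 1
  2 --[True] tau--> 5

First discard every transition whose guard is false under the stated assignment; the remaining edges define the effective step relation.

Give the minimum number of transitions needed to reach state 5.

Answer: 3

Working:
Breadth-first toward 5:
  Layer 0: {0}
  Layer 1: {1}
  Layer 2: {2}
  Layer 3: {5}
first hit 5 at d=3 via tau·tau·tau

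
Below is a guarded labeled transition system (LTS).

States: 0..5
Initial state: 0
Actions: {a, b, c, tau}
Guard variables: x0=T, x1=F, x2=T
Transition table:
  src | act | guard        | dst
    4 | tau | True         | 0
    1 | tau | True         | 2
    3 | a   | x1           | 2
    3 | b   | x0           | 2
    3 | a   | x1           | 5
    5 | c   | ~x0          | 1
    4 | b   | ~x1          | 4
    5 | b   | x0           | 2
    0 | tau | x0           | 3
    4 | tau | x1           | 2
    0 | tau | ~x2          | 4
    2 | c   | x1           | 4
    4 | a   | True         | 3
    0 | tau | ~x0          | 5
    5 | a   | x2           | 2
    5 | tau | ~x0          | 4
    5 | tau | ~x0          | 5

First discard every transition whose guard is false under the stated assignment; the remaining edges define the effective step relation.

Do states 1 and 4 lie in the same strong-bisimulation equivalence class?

Answer: NOT BISIMILAR

Analysis:
Refine partition for ~:
  P[0] = {{0,1,2,3,4,5}}
  P[1] = {{0,1},{2},{3},{4},{5}}
  P[2] = {{0},{1},{2},{3},{4},{5}}
stable after 3 split(s): 6 block(s)
[1]={1}  [4]={4}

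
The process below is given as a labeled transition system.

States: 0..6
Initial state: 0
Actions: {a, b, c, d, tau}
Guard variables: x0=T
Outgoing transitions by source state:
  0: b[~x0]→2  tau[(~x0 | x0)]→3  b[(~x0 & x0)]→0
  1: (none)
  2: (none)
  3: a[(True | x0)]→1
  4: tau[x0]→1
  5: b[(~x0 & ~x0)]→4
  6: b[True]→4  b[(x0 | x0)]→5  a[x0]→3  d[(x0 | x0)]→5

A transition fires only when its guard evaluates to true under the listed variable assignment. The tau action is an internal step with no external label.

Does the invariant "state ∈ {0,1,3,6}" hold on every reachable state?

Inv-set: {0,1,3,6}
R = {0,1,3}
  0: ok
  1: ok
  3: ok

Answer: INVARIANT HOLDS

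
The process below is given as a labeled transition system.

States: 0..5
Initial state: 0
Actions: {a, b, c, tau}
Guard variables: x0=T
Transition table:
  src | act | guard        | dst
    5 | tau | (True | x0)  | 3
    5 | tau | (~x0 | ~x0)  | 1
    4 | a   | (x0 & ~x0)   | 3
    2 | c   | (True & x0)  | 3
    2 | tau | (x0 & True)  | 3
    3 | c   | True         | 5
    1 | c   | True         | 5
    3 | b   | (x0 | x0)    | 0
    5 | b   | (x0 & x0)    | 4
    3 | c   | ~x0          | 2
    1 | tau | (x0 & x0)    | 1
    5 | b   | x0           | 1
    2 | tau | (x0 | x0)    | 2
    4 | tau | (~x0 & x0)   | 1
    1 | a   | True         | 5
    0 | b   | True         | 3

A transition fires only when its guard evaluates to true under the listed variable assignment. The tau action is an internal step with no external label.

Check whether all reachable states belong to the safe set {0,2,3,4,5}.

Answer: INVARIANT VIOLATED at state 1

Working:
Inv-set: {0,2,3,4,5}
Reachable = {0,1,3,4,5}
  0: ok
  1: VIOLATES
  3: ok
  4: ok
  5: ok
reach 1 via b·c·b — violates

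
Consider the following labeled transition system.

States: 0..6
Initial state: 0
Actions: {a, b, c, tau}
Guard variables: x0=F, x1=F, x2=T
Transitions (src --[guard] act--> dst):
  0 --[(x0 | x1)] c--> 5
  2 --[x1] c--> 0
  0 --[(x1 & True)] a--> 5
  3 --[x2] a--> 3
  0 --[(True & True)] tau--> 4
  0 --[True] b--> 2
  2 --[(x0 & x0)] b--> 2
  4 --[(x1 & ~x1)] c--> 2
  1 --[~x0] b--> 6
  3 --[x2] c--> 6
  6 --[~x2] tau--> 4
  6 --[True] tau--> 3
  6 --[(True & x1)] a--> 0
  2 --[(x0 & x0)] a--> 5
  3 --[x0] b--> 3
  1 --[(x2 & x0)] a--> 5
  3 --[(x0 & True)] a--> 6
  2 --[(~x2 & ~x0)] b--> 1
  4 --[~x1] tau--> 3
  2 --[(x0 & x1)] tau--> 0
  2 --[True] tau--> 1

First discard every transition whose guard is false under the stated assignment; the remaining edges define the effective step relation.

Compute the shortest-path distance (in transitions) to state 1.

Answer: 2

Analysis:
BFS to 1:
  L0 = {0}
  L1 = {2,4}
  L2 = {1,3}
depth(1)=2, e.g. b·tau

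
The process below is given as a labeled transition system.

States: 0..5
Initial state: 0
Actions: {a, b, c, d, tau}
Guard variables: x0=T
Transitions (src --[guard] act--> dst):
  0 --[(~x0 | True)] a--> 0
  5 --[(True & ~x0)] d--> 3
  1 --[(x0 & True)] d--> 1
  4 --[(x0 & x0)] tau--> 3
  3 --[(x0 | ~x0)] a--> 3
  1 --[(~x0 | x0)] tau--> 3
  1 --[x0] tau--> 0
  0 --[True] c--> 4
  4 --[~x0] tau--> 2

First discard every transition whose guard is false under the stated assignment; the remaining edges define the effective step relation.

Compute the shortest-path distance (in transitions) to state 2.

Answer: UNREACHABLE

Trace:
Layered search for 2:
  depth 0: {0}
  depth 1: {4}
  depth 2: {3}
2 never appears.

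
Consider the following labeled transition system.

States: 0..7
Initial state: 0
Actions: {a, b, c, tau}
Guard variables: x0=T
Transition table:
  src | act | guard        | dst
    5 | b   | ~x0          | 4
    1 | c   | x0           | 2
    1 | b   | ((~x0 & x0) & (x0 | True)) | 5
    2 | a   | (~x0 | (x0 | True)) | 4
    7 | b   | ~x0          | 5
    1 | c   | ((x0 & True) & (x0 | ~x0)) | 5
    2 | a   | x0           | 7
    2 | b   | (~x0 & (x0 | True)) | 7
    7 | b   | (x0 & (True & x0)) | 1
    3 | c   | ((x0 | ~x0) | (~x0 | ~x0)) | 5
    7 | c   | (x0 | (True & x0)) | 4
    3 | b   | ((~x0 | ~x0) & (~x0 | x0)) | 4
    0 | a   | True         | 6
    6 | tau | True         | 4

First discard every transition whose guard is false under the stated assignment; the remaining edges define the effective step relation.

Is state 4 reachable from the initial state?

9 transition(s) survive guard evaluation.
depth 0: {0}
depth 1: {6}  total {0,6}
depth 2: {4}  total {0,4,6}
Reachable = {0,4,6}
Path to 4: a·tau

Answer: REACHABLE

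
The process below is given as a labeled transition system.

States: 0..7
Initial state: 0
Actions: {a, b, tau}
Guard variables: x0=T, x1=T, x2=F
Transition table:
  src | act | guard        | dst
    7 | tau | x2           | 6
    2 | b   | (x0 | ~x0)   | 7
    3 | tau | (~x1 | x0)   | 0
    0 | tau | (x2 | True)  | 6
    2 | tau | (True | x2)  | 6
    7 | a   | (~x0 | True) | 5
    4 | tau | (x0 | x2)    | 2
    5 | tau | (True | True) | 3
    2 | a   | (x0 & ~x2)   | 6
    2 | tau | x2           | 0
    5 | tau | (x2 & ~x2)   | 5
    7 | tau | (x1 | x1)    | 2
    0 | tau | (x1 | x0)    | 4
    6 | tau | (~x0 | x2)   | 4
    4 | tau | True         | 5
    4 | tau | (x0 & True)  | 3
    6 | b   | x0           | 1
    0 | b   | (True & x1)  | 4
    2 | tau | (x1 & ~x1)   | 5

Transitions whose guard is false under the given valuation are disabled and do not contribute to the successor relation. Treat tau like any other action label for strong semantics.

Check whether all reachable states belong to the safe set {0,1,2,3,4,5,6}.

Inv-set: {0,1,2,3,4,5,6}
Reachable = {0,1,2,3,4,5,6,7}
  0: safe
  1: safe
  2: safe
  3: safe
  4: safe
  5: safe
  6: safe
  7: outside
counterexample path to 7: tau·tau·b

Answer: INVARIANT VIOLATED at state 7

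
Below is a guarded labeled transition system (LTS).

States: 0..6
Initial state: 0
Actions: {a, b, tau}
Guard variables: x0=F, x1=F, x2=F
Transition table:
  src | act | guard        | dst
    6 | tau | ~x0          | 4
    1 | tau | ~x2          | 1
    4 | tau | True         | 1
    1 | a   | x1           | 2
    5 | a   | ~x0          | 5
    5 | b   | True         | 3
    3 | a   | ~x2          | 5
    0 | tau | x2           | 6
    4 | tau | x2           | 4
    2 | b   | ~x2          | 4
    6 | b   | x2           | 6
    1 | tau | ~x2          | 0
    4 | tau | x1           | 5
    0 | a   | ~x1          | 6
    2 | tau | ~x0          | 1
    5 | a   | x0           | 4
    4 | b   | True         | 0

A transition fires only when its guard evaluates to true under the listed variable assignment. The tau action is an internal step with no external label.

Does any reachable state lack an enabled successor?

Answer: DEADLOCK-FREE

Working:
Reach set: {0,1,4,6}
  0: a→6  [deg 1]
  1: tau→0  tau→1  [deg 2]
  4: b→0  tau→1  [deg 2]
  6: tau→4  [deg 1]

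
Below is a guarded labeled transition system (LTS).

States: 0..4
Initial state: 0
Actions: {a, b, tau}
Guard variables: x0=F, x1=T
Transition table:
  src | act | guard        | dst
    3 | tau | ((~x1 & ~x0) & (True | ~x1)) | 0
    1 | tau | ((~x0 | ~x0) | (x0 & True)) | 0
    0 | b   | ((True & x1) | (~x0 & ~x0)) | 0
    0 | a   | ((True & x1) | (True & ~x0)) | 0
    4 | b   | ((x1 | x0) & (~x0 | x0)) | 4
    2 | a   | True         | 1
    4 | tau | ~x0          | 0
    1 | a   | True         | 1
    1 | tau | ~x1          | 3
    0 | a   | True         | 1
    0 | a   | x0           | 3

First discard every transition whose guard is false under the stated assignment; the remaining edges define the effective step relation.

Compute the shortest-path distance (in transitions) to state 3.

Answer: UNREACHABLE

Analysis:
BFS to 3:
  Layer 0: {0}
  Layer 1: {1}
3 never appears.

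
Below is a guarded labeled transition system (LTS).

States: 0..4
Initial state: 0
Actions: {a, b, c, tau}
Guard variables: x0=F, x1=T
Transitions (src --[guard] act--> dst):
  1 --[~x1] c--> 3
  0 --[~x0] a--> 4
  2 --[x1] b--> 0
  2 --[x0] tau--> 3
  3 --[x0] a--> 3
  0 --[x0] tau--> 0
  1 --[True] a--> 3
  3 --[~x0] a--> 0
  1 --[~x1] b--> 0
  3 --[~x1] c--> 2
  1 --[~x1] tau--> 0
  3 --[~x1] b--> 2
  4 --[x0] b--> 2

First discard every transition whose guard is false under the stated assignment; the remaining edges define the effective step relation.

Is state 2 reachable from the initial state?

Answer: UNREACHABLE

Working:
Guard filter leaves 4 enabled edge(s).
Layer 0: {0}
Layer 1: {4}  cumulative {0,4}
R = {0,4}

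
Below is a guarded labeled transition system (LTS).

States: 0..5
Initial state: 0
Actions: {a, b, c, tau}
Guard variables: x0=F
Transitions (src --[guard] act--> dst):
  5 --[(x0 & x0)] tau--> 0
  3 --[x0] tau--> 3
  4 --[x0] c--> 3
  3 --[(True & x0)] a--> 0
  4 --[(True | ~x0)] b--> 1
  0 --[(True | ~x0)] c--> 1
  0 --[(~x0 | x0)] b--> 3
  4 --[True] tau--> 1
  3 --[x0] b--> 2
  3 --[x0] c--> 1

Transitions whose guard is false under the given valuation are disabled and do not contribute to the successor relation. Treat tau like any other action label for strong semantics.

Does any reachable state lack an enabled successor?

Reachable = {0,1,3}
  0: b→3  c→1  [deg 2]
  1: ∅  [STUCK]
  3: ∅  [STUCK]
Path to 1: c

Answer: DEADLOCK at state 1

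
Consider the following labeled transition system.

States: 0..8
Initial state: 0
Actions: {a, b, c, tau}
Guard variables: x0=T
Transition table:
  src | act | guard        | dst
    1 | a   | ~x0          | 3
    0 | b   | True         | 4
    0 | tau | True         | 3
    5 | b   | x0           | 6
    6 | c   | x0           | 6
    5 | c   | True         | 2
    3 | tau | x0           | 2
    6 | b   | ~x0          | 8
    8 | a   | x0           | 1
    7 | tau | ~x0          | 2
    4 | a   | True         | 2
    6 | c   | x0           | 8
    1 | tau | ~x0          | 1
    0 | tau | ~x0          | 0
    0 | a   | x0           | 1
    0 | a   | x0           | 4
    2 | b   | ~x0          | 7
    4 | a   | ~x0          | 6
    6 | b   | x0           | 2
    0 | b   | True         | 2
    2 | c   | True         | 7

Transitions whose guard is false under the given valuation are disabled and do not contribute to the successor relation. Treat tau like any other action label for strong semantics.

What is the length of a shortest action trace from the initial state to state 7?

Layered search for 7:
  depth 0: {0}
  depth 1: {1,2,3,4}
  depth 2: {7}
depth(7)=2, e.g. b·c

Answer: 2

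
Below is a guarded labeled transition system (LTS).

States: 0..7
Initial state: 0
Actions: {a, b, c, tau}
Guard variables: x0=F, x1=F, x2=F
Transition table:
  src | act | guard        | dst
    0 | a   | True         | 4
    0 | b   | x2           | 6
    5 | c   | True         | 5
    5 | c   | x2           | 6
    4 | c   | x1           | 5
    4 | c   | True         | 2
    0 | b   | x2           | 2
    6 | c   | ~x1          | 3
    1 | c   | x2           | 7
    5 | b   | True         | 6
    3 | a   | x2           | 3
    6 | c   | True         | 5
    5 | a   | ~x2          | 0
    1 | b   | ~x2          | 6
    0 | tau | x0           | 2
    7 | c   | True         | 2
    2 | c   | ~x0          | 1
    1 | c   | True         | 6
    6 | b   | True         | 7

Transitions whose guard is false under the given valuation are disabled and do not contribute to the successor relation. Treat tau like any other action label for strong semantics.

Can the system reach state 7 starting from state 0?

After dropping false guards: 12 live edges.
Layer 0: {0}
Layer 1: {4}  total {0,4}
Layer 2: {2}  total {0,2,4}
Layer 3: {1}  total {0,1,2,4}
Layer 4: {6}  total {0,1,2,4,6}
Layer 5: {3,5,7}  total {0,1,2,3,4,5,6,7}
Reach set: {0,1,2,3,4,5,6,7}
witness 7: a·c·c·b·b

Answer: REACHABLE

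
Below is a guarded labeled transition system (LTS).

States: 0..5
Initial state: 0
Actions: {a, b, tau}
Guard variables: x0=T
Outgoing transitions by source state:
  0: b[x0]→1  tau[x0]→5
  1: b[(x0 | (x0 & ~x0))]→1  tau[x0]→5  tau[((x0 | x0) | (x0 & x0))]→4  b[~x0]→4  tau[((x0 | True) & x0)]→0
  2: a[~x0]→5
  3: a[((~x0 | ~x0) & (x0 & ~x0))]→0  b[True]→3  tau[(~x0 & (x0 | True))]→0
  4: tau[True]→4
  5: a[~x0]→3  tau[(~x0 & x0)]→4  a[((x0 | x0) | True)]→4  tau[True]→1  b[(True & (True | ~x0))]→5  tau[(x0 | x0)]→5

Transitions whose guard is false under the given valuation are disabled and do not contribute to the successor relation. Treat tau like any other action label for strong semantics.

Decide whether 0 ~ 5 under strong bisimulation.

Answer: NOT BISIMILAR

Working:
Compute ~ classes (split until stable):
  round 0: {{0,1,2,3,4,5}}
  round 1: {{0,1},{2},{3},{4},{5}}
  round 2: {{0},{1},{2},{3},{4},{5}}
Fixed point at round 3; 6 class(es).
[0]={0}  [5]={5}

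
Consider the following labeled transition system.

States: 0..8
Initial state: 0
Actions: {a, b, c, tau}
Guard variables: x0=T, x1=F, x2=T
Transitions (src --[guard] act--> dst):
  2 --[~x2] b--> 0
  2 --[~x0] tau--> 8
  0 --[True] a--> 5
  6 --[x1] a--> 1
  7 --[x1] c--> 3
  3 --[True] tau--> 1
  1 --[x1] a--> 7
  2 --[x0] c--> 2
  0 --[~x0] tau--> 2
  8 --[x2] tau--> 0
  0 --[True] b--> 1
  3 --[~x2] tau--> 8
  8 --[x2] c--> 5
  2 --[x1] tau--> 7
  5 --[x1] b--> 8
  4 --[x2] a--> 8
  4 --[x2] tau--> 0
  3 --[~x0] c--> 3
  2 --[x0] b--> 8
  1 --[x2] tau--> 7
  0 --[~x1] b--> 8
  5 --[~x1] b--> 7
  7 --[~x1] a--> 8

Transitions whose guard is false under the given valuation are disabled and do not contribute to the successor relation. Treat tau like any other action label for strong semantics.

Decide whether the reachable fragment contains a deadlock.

Answer: DEADLOCK-FREE

Analysis:
R = {0,1,5,7,8}
  0: a→5  b→1  b→8  [3 out]
  1: tau→7  [1 out]
  5: b→7  [1 out]
  7: a→8  [1 out]
  8: c→5  tau→0  [2 out]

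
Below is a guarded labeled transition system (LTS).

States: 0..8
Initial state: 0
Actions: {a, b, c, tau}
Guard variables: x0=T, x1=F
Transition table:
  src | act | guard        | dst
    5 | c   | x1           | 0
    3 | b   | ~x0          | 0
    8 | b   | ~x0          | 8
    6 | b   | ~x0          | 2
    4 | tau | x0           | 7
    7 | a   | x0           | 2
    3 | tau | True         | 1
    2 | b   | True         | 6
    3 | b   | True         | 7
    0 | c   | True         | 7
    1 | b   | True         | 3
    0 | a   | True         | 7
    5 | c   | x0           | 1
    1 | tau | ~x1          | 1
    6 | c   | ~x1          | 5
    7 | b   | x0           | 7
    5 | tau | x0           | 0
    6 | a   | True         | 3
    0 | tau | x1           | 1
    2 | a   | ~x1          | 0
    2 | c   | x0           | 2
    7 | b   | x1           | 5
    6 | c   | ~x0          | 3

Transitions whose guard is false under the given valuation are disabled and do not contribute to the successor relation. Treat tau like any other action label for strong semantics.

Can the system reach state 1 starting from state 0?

Guard filter leaves 16 enabled edge(s).
L0 = {0}
L1 = {7}  now seen {0,7}
L2 = {2}  now seen {0,2,7}
L3 = {6}  now seen {0,2,6,7}
L4 = {3,5}  now seen {0,2,3,5,6,7}
L5 = {1}  now seen {0,1,2,3,5,6,7}
Reach set: {0,1,2,3,5,6,7}
Path to 1: c·a·b·c·c

Answer: REACHABLE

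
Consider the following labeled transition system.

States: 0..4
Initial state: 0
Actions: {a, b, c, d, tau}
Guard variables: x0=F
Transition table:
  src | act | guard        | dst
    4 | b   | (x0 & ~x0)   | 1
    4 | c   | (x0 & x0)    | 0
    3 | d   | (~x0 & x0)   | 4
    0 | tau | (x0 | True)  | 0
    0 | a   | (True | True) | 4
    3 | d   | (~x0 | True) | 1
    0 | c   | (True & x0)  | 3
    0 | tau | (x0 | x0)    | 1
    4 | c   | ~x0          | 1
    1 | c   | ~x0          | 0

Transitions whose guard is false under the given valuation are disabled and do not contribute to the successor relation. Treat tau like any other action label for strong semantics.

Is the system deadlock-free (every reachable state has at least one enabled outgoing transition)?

Reachable = {0,1,4}
  0: a→4  tau→0  [2 exit(s)]
  1: c→0  [1 exit(s)]
  4: c→1  [1 exit(s)]

Answer: DEADLOCK-FREE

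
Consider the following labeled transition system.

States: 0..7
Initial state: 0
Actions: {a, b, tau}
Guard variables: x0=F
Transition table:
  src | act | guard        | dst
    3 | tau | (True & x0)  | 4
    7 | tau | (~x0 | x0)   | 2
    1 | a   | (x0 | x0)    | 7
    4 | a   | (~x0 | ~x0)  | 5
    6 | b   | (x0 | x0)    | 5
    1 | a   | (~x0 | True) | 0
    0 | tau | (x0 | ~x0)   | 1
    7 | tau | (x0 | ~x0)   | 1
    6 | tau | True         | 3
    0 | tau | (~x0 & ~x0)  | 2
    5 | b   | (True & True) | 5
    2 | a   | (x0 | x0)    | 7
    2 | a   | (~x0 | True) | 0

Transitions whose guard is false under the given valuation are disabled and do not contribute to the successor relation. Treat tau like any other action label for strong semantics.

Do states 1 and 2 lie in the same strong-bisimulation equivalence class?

Bisimulation quotient by refinement:
  π0 = {{0,1,2,3,4,5,6,7}}
  π1 = {{0,6,7},{1,2,4},{3},{5}}
  π2 = {{0,7},{1,2},{3},{4},{5},{6}}
stable after 3 split(s): 6 block(s)
[1]={1,2}  [2]={1,2}

Answer: BISIMILAR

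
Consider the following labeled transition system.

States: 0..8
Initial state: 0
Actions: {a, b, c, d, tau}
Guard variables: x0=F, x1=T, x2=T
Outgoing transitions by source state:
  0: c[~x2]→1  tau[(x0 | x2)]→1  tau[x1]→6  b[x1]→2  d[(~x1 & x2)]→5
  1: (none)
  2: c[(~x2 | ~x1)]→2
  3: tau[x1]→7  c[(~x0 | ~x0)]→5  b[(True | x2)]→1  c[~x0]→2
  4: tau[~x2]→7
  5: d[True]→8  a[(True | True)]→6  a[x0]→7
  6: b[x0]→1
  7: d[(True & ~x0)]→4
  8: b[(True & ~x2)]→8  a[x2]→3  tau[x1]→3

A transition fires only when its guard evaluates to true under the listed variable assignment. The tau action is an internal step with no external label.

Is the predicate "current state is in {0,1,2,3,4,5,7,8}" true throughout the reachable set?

Answer: INVARIANT VIOLATED at state 6

Analysis:
Allowed set {0,1,2,3,4,5,7,8}
R = {0,1,2,6}
  0: ✓
  1: ✓
  2: ✓
  6: outside
reach 6 via tau — violates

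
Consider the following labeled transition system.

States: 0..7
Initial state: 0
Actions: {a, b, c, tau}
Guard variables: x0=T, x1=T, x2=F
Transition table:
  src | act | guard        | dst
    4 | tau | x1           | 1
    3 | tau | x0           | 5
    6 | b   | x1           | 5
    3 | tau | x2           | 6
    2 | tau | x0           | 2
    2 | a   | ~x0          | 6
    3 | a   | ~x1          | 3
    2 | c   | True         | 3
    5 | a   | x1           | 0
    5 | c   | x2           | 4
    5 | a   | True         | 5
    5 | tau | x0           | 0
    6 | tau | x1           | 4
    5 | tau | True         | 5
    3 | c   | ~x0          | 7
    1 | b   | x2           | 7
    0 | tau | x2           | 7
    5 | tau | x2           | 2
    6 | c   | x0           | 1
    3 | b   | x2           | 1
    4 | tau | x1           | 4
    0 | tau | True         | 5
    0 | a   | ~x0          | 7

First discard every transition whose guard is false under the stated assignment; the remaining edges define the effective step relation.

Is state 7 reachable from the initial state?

Answer: UNREACHABLE

Analysis:
After dropping false guards: 13 live edges.
Layer 0: {0}
Layer 1: {5}  now seen {0,5}
Reachable = {0,5}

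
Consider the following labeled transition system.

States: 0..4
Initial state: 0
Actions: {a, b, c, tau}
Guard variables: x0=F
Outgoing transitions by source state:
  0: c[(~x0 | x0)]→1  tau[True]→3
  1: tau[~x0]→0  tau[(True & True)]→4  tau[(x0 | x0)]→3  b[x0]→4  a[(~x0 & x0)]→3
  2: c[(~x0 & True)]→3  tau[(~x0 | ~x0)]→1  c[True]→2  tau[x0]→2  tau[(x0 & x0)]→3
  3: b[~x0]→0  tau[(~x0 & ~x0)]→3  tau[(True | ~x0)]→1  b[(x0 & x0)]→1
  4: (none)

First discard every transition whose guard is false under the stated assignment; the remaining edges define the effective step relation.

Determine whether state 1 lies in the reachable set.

Answer: REACHABLE

Trace:
10 transition(s) survive guard evaluation.
Layer 0: {0}
Layer 1: {1,3}  cumulative {0,1,3}
Layer 2: {4}  cumulative {0,1,3,4}
Reachable = {0,1,3,4}
Path to 1: c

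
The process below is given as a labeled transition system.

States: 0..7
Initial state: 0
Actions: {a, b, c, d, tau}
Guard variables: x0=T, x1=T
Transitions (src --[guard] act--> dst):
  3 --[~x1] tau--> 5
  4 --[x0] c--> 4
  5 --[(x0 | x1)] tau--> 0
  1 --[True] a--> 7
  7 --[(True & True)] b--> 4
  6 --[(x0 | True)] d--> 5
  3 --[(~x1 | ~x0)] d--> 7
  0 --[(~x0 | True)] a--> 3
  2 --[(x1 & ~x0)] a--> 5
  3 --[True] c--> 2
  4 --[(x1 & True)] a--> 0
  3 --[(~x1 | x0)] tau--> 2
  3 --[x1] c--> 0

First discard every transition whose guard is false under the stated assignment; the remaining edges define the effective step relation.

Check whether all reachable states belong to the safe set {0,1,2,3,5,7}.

Safe = {0,1,2,3,5,7}
Reach set: {0,2,3}
  0: safe
  2: safe
  3: safe

Answer: INVARIANT HOLDS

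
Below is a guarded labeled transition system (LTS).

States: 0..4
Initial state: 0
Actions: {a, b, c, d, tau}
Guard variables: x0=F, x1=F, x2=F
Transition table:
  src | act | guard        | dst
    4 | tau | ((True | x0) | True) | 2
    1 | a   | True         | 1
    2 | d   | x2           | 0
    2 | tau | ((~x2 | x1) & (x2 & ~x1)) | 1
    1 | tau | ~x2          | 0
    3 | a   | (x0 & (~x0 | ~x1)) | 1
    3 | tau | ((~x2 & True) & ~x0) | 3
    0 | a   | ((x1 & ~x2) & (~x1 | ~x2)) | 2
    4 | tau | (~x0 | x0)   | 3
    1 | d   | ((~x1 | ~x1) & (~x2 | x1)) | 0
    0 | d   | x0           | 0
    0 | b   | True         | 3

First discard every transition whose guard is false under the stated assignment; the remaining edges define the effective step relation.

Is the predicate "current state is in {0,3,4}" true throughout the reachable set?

Allowed set {0,3,4}
Reach set: {0,3}
  0: ✓
  3: ✓

Answer: INVARIANT HOLDS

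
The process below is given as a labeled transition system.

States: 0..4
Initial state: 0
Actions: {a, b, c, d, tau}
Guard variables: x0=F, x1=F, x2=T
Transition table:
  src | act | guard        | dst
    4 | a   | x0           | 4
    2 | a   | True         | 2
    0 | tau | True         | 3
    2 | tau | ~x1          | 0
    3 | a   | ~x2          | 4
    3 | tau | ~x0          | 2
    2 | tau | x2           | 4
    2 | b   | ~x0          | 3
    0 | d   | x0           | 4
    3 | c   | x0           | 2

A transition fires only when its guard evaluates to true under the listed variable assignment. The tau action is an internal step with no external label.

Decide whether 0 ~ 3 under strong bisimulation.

Answer: NOT BISIMILAR

Trace:
Compute ~ classes (split until stable):
  P[0] = {{0,1,2,3,4}}
  P[1] = {{0,3},{1,4},{2}}
  P[2] = {{0},{1,4},{2},{3}}
Fixed point at round 3; 4 class(es).
0∈{0}, 3∈{3}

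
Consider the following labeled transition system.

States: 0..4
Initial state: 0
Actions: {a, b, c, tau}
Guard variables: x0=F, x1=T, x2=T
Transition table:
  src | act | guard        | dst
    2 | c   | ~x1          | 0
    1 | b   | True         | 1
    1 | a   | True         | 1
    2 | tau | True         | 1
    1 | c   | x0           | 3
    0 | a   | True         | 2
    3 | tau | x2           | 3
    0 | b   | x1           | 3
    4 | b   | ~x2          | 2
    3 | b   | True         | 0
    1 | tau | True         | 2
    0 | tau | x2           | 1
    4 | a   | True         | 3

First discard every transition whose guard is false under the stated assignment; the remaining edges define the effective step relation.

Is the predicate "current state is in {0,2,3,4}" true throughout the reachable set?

Answer: INVARIANT VIOLATED at state 1

Analysis:
Safe = {0,2,3,4}
Reach set: {0,1,2,3}
  0: safe
  1: outside
  2: safe
  3: safe
reach 1 via tau — violates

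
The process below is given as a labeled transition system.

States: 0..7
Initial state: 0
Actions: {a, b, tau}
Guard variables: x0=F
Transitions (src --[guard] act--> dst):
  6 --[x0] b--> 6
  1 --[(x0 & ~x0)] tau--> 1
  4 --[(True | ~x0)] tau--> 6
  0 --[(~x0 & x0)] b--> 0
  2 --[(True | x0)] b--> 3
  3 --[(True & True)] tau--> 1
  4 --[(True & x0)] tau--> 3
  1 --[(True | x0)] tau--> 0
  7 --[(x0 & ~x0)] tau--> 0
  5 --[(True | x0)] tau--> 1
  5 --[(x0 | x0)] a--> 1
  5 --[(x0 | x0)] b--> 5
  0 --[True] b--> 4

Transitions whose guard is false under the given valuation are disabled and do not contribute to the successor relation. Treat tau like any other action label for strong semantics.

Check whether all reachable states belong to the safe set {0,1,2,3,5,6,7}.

Allowed set {0,1,2,3,5,6,7}
Reachable = {0,4,6}
  0: ✓
  4: outside
  6: ✓
counterexample path to 4: b

Answer: INVARIANT VIOLATED at state 4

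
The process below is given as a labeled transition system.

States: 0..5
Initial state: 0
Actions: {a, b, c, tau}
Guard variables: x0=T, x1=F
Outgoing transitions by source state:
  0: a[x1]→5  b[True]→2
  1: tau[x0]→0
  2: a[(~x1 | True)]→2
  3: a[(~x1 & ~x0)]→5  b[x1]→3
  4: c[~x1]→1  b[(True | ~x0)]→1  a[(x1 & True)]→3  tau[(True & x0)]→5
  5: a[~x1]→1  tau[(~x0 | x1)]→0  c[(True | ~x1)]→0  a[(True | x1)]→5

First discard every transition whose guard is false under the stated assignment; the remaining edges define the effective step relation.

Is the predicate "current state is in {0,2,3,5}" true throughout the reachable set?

Answer: INVARIANT HOLDS

Working:
Safe = {0,2,3,5}
Reach set: {0,2}
  0: ok
  2: ok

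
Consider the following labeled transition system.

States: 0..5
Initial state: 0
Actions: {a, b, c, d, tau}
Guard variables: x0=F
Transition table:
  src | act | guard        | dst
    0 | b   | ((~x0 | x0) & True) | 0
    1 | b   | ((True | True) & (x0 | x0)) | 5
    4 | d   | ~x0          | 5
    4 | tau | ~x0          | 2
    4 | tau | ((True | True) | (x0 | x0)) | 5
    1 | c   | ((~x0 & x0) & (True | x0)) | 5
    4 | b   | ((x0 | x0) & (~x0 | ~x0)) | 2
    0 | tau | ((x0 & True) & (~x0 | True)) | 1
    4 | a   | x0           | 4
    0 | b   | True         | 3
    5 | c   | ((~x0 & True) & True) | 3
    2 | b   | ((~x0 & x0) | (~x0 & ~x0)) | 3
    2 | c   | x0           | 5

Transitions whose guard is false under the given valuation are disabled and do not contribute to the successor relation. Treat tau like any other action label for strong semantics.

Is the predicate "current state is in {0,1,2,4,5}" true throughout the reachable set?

Answer: INVARIANT VIOLATED at state 3

Trace:
Allowed set {0,1,2,4,5}
R = {0,3}
  0: safe
  3: outside
counterexample path to 3: b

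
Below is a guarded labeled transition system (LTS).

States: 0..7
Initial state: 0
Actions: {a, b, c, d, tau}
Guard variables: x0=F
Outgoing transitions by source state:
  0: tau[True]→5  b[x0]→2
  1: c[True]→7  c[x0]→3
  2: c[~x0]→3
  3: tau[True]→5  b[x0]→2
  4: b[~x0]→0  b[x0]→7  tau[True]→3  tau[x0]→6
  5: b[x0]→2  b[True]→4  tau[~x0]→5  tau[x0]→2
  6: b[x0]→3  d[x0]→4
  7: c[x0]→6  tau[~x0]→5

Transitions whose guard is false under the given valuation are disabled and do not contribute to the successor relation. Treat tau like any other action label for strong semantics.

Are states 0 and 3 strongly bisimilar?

Answer: BISIMILAR

Working:
Bisimulation quotient by refinement:
  π0 = {{0,1,2,3,4,5,6,7}}
  π1 = {{0,3,7},{1,2},{4,5},{6}}
  π2 = {{0,3,7},{1,2},{4},{5},{6}}
5 equivalence class(es) (converged in 3)
0∈{0,3,7}, 3∈{0,3,7}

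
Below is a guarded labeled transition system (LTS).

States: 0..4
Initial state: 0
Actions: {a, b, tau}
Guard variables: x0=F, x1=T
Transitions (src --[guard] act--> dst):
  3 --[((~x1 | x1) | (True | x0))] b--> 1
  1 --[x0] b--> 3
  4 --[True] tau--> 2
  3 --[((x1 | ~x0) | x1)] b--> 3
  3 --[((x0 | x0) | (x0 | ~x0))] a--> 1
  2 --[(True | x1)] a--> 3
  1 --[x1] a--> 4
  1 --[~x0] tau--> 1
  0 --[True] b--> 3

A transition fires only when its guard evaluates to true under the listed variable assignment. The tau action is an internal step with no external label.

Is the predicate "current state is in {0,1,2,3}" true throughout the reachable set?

Allowed set {0,1,2,3}
R = {0,1,2,3,4}
  0: ✓
  1: ✓
  2: ✓
  3: ✓
  4: ✗ unsafe
witness against invariant: b·b·a → 4

Answer: INVARIANT VIOLATED at state 4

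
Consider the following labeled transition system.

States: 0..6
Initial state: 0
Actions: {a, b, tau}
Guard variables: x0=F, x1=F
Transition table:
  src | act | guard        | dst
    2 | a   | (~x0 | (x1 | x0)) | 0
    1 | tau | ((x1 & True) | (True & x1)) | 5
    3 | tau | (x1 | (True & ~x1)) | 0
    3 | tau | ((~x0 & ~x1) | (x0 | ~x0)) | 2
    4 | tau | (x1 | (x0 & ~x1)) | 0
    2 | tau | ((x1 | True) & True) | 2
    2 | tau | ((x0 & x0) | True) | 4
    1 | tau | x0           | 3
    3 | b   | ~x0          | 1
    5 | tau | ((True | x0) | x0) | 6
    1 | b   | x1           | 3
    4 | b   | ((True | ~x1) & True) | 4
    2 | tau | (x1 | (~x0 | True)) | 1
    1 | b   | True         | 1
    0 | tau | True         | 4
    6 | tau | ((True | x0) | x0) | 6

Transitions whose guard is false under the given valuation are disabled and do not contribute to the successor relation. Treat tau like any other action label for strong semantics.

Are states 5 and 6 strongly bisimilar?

Bisimulation quotient by refinement:
  P[0] = {{0,1,2,3,4,5,6}}
  P[1] = {{0,5,6},{1,4},{2},{3}}
  P[2] = {{0},{1,4},{2},{3},{5,6}}
stable after 3 split(s): 5 block(s)
[5]={5,6}  [6]={5,6}

Answer: BISIMILAR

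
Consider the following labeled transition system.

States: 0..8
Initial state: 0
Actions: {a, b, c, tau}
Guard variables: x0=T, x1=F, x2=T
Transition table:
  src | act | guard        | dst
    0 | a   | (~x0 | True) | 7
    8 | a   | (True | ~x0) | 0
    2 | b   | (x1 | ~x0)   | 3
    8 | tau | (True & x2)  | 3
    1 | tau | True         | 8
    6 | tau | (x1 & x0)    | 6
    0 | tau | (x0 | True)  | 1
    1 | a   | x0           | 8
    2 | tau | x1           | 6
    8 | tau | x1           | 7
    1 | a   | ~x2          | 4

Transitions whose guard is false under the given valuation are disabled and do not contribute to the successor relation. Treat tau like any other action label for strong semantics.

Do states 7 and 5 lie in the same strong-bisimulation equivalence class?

Answer: BISIMILAR

Working:
Bisimulation quotient by refinement:
  round 0: {{0,1,2,3,4,5,6,7,8}}
  round 1: {{0,1,8},{2,3,4,5,6,7}}
  round 2: {{0},{1},{2,3,4,5,6,7},{8}}
stable after 3 split(s): 4 block(s)
[7]={2,3,4,5,6,7}  [5]={2,3,4,5,6,7}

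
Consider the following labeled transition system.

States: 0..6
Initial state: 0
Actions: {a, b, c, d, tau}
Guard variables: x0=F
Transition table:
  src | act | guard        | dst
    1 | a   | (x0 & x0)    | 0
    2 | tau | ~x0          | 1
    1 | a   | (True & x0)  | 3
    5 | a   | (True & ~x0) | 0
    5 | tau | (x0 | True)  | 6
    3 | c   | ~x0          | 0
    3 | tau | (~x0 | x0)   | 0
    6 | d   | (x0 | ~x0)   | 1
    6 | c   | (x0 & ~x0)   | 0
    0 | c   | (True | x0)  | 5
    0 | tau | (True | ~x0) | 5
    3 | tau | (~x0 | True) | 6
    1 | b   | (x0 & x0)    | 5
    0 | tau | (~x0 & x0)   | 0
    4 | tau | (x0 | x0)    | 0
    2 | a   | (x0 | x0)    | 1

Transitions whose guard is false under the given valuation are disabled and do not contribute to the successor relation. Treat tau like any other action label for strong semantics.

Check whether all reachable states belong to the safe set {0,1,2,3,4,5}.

Answer: INVARIANT VIOLATED at state 6

Analysis:
Safe = {0,1,2,3,4,5}
Reach set: {0,1,5,6}
  0: ok
  1: ok
  5: ok
  6: ✗ unsafe
counterexample path to 6: c·tau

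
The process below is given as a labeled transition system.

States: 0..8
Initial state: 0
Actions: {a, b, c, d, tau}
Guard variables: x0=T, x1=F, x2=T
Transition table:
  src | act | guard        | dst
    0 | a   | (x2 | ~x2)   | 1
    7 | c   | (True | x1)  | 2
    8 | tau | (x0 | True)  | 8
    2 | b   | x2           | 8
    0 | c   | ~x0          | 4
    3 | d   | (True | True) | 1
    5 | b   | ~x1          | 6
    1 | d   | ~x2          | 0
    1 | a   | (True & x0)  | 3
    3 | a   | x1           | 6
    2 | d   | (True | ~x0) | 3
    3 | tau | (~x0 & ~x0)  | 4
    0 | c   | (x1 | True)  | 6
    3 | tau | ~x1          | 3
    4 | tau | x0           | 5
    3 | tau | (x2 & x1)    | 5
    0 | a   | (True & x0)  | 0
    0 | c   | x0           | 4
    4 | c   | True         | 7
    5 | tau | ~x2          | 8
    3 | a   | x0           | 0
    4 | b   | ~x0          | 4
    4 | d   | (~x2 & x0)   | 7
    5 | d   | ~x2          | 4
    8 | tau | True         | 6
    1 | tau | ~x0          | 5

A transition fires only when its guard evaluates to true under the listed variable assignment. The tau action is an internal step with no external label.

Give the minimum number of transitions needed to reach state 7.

BFS to 7:
  depth 0: {0}
  depth 1: {1,4,6}
  depth 2: {3,5,7}
7 enters at depth 2; path c·c

Answer: 2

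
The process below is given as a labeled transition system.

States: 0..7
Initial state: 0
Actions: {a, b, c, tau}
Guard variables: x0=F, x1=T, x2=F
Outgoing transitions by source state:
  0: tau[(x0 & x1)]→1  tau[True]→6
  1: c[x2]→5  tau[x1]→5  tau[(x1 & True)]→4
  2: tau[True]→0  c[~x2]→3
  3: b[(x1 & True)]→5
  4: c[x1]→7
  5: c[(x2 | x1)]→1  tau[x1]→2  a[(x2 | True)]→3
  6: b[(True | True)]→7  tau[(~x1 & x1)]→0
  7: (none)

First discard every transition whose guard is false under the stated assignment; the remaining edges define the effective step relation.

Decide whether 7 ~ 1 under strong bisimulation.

Refine partition for ~:
  round 0: {{0,1,2,3,4,5,6,7}}
  round 1: {{0,1},{2},{3,6},{4},{5},{7}}
  round 2: {{0},{1},{2},{3},{4},{5},{6},{7}}
Fixed point at round 3; 8 class(es).
7∈{7}, 1∈{1}

Answer: NOT BISIMILAR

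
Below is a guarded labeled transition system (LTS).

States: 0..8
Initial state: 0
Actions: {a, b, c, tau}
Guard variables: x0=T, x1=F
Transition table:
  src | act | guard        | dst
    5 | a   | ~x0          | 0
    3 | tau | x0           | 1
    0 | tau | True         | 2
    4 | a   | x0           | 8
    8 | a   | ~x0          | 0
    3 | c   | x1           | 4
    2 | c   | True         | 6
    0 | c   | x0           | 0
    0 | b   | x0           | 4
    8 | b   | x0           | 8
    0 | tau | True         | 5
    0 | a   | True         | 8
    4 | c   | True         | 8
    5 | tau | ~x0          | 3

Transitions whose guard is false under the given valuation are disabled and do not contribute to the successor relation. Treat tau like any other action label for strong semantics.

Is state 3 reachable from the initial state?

Answer: UNREACHABLE

Analysis:
Guard filter leaves 10 enabled edge(s).
depth 0: {0}
depth 1: {2,4,5,8}  total {0,2,4,5,8}
depth 2: {6}  total {0,2,4,5,6,8}
Reach set: {0,2,4,5,6,8}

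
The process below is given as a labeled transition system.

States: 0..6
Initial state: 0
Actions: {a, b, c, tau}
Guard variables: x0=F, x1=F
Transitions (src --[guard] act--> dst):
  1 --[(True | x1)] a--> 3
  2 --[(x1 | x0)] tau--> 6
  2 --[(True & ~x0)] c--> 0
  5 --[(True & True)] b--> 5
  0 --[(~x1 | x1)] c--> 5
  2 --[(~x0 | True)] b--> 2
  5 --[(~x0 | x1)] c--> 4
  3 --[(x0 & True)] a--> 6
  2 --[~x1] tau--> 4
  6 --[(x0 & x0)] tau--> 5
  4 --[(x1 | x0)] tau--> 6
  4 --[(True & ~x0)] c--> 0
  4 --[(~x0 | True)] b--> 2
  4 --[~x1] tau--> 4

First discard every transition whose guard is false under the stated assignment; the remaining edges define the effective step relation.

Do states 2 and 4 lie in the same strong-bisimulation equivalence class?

Answer: BISIMILAR

Trace:
Bisimulation quotient by refinement:
  round 0: {{0,1,2,3,4,5,6}}
  round 1: {{0},{1},{2,4},{3,6},{5}}
Fixed point at round 2; 5 class(es).
class of 2: {2,4}; class of 4: {2,4}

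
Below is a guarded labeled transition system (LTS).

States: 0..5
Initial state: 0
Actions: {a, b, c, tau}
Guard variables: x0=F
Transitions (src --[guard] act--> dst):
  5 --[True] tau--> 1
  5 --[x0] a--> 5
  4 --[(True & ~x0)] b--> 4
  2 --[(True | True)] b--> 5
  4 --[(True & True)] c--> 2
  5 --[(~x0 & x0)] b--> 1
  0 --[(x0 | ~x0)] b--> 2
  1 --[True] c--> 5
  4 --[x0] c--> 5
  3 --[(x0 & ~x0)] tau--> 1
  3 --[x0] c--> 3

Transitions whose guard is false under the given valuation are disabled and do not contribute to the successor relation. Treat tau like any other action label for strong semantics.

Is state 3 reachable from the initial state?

Answer: UNREACHABLE

Working:
6 transition(s) survive guard evaluation.
Layer 0: {0}
Layer 1: {2}  cumulative {0,2}
Layer 2: {5}  cumulative {0,2,5}
Layer 3: {1}  cumulative {0,1,2,5}
Reach set: {0,1,2,5}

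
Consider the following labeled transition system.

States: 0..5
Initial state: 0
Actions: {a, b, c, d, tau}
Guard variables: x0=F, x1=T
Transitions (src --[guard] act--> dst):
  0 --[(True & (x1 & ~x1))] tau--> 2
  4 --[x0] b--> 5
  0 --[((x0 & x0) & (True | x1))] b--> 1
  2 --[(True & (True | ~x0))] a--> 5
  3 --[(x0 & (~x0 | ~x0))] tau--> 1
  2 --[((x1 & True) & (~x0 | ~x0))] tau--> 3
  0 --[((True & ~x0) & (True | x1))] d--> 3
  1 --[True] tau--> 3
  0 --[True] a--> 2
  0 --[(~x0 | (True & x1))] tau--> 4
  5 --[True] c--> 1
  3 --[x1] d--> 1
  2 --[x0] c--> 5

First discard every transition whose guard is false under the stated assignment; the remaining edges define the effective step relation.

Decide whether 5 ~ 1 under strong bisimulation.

Compute ~ classes (split until stable):
  π0 = {{0,1,2,3,4,5}}
  π1 = {{0},{1},{2},{3},{4},{5}}
Fixed point at round 2; 6 class(es).
class of 5: {5}; class of 1: {1}

Answer: NOT BISIMILAR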